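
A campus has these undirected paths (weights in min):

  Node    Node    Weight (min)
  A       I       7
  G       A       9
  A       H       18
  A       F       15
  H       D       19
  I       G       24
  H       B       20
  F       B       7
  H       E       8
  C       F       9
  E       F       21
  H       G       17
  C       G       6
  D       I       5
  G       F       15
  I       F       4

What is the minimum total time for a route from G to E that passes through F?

36 min

Best G to F: G–F costing 15
Best F to E: F–E costing 21
Total via F: 15 + 21 = 36 min.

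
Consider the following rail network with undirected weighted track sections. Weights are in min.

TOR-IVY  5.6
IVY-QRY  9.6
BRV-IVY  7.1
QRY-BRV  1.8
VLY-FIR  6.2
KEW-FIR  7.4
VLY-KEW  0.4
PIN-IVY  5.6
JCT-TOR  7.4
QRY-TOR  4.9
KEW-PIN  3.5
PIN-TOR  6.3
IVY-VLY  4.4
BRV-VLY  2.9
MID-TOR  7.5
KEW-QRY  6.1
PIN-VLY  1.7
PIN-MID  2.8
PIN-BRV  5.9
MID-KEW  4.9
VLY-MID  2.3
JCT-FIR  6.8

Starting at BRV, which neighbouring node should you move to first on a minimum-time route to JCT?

QRY

Enumerating some paths:
BRV → VLY → KEW → FIR → JCT: 2.9+0.4+7.4+6.8 = 17.5
BRV → VLY → FIR → JCT: 2.9+6.2+6.8 = 15.9
BRV → QRY → TOR → JCT: 1.8+4.9+7.4 = 14.1
The minimum is 14.1 min via BRV → QRY → TOR → JCT.
So from BRV the first move is to QRY.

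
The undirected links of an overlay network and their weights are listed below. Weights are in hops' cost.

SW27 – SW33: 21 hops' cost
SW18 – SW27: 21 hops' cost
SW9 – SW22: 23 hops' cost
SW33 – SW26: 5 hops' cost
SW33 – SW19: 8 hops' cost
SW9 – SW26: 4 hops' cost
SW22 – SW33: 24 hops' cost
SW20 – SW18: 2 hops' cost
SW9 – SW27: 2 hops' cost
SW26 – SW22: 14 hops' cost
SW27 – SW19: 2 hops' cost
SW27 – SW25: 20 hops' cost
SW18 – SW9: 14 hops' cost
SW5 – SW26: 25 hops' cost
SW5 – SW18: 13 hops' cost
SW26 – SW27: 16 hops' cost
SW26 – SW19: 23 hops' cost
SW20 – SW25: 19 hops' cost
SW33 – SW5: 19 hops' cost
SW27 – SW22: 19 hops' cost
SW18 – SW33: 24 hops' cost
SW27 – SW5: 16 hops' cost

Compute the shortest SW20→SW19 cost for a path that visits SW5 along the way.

Shortest SW20→SW5: SW20 → SW18 → SW5 = 15
Shortest SW5→SW19: SW5 → SW27 → SW19 = 18
Total via SW5: 15 + 18 = 33 hops' cost.

33 hops' cost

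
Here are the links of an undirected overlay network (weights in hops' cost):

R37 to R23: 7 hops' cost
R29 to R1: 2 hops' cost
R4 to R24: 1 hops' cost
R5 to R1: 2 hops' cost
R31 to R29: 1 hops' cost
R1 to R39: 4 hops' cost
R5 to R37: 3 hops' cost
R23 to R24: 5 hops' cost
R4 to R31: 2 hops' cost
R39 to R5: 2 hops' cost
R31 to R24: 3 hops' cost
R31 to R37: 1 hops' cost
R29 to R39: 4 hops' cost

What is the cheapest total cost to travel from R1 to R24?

6 hops' cost

Shortest distances from R1:
R1: 0
R29: 2  (via R1)
R5: 2  (via R1)
R31: 3  (via R29)
R39: 4  (via R1)
R37: 4  (via R31)
R4: 5  (via R31)
R24: 6  (via R31)
Shortest route: R1–R29–R31–R24 = 6 hops' cost.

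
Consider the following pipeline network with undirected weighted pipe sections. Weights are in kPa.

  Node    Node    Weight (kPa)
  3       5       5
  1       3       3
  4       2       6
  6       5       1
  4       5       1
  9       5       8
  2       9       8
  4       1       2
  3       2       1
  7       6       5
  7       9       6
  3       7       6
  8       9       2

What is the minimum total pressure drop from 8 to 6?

Settle nodes by increasing distance from 8:
8: 0
9: 2  (via 8)
7: 8  (via 9)
2: 10  (via 9)
5: 10  (via 9)
3: 11  (via 2)
4: 11  (via 5)
6: 11  (via 5)
Shortest route: 8 → 9 → 5 → 6 = 11 kPa.

11 kPa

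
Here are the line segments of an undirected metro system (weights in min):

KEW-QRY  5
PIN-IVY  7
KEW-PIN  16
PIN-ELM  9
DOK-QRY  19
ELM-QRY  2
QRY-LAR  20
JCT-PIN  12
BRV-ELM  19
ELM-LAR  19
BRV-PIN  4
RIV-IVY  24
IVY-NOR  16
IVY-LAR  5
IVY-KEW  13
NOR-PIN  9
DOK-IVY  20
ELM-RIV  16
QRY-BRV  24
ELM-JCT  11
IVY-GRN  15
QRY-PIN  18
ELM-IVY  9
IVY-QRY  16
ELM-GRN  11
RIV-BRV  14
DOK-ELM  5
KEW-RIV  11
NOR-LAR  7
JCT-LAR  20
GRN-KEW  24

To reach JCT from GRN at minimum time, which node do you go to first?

Candidate routes:
GRN - IVY - ELM - JCT: 15+9+11 = 35
GRN - ELM - JCT: 11+11 = 22
GRN - ELM - PIN - JCT: 11+9+12 = 32
GRN - IVY - PIN - JCT: 15+7+12 = 34
The minimum is 22 min via GRN - ELM - JCT.
So from GRN the first move is to ELM.

ELM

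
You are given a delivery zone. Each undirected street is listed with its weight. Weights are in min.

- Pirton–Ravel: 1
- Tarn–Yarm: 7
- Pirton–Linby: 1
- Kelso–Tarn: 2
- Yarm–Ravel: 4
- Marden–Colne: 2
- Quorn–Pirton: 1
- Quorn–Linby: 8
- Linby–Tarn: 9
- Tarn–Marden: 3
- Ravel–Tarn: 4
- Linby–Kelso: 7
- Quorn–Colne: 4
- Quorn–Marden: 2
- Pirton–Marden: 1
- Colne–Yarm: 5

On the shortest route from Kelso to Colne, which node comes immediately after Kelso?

Tarn

Enumerating some paths:
Kelso - Tarn - Marden - Quorn - Colne: 2+3+2+4 = 11
Kelso - Tarn - Marden - Pirton - Quorn - Colne: 2+3+1+1+4 = 11
Kelso - Tarn - Marden - Colne: 2+3+2 = 7
Kelso - Tarn - Ravel - Pirton - Marden - Colne: 2+4+1+1+2 = 10
Cheapest is Kelso - Tarn - Marden - Colne at 7 min.
So from Kelso the first move is to Tarn.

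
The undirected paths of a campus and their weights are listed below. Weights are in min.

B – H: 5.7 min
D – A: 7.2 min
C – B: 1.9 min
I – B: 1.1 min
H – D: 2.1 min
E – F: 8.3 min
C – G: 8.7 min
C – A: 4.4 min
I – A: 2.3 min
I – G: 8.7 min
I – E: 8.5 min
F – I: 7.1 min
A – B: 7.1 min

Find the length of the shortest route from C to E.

Compare a few routes:
C–B–I–E: 1.9+1.1+8.5 = 11.5
C–A–I–E: 4.4+2.3+8.5 = 15.2
The minimum is 11.5 min via C–B–I–E.

11.5 min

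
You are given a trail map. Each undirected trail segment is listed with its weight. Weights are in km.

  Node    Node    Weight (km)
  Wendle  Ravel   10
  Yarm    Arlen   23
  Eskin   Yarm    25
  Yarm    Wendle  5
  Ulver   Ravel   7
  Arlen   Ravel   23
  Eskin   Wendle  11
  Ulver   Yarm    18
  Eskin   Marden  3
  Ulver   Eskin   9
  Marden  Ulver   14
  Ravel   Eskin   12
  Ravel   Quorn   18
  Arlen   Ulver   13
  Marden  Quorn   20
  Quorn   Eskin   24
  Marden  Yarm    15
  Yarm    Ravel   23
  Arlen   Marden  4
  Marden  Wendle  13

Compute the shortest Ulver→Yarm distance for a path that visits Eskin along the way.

Best Ulver to Eskin: Ulver → Eskin costing 9
Shortest Eskin→Yarm: Eskin → Wendle → Yarm = 16
Total via Eskin: 9 + 16 = 25 km.

25 km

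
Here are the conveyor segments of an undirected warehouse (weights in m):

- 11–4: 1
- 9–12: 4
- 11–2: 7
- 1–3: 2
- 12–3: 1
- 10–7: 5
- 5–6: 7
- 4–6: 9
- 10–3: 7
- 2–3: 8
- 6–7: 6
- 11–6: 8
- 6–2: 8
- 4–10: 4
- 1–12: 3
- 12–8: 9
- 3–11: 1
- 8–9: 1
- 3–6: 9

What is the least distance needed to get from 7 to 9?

Enumerating some paths:
7 - 10 - 3 - 12 - 9: 5+7+1+4 = 17
7 - 10 - 4 - 11 - 3 - 12 - 9: 5+4+1+1+1+4 = 16
The minimum is 16 m via 7 - 10 - 4 - 11 - 3 - 12 - 9.

16 m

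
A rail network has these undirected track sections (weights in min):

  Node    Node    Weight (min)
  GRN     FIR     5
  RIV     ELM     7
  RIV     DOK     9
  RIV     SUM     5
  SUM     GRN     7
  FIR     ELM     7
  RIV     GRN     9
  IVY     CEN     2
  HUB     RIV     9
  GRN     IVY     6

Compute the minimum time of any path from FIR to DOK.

Compare a few routes:
FIR - GRN - SUM - RIV - DOK: 5+7+5+9 = 26
FIR - GRN - RIV - DOK: 5+9+9 = 23
Cheapest is FIR - GRN - RIV - DOK at 23 min.

23 min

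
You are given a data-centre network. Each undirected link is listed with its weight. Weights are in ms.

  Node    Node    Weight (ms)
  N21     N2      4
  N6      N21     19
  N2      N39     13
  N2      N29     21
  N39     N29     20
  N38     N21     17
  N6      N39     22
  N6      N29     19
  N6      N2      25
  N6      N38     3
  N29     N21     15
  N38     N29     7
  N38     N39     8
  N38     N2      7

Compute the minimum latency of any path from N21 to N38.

11 ms

Compare a few routes:
N21–N38: 17 = 17
N21–N2–N38: 4+7 = 11
The minimum is 11 ms via N21–N2–N38.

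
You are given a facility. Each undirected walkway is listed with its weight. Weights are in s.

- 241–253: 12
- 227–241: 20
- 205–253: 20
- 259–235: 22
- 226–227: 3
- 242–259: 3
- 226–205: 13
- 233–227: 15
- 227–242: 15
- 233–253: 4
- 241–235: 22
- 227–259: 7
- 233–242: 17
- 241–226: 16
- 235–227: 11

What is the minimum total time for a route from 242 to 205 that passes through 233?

41 s

Shortest 242→233: 242–233 = 17
Shortest 233→205: 233–253–205 = 24
Total via 233: 17 + 24 = 41 s.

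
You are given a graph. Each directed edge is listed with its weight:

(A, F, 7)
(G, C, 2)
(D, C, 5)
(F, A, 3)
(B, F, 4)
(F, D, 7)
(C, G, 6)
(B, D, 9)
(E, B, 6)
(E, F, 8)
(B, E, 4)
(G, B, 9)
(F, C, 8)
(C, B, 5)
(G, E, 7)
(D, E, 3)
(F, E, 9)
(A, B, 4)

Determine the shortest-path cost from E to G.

Enumerating some paths:
E - B - F - C - G: 6+4+8+6 = 24
E - F - C - G: 8+8+6 = 22
Cheapest is E - F - C - G at 22.

22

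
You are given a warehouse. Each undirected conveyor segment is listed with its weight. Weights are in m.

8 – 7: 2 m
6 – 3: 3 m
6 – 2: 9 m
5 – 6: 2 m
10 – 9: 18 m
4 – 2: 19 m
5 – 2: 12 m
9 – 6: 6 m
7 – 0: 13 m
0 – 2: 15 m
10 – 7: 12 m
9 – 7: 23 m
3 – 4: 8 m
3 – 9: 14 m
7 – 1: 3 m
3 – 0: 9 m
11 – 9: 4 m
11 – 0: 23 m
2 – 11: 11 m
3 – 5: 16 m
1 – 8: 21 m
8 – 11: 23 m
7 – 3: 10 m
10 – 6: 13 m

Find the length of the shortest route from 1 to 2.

25 m

Candidate routes:
1–7–0–2: 3+13+15 = 31
1–7–3–6–5–2: 3+10+3+2+12 = 30
1–7–3–6–2: 3+10+3+9 = 25
1–7–10–6–2: 3+12+13+9 = 37
The minimum is 25 m via 1–7–3–6–2.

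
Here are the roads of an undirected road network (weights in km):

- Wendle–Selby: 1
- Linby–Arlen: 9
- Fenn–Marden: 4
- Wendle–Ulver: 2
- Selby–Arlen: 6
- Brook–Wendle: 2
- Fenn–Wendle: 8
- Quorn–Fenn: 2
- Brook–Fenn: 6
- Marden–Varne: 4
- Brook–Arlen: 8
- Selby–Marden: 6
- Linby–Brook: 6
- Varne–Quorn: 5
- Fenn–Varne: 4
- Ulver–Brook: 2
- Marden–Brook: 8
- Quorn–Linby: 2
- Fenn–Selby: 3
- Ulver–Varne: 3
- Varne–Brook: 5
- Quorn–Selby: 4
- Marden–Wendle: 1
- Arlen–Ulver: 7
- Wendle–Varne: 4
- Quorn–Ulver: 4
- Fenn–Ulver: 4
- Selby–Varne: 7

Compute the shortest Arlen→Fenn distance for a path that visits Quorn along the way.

Shortest Arlen→Quorn: Arlen–Selby–Quorn = 10
Best Quorn to Fenn: Quorn–Fenn costing 2
Total via Quorn: 10 + 2 = 12 km.

12 km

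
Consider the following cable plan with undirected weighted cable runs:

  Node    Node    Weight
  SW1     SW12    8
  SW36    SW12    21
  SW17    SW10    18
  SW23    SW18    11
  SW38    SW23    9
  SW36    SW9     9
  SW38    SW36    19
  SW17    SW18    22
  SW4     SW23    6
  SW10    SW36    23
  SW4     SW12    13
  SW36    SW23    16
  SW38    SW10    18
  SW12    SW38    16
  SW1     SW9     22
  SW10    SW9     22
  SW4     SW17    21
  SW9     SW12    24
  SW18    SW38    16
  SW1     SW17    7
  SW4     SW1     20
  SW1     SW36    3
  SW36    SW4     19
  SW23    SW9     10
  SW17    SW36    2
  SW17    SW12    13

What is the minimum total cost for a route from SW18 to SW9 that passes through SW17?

Shortest SW18→SW17: SW18–SW17 = 22
Shortest SW17→SW9: SW17–SW36–SW9 = 11
Total via SW17: 22 + 11 = 33.

33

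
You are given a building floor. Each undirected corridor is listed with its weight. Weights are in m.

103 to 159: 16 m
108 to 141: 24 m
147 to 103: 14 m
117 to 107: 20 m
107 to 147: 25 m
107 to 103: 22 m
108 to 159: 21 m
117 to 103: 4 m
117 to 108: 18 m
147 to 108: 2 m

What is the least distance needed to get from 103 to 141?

40 m

Compare a few routes:
103–117–108–141: 4+18+24 = 46
103–147–108–141: 14+2+24 = 40
103–159–108–141: 16+21+24 = 61
103–107–147–108–141: 22+25+2+24 = 73
Cheapest is 103–147–108–141 at 40 m.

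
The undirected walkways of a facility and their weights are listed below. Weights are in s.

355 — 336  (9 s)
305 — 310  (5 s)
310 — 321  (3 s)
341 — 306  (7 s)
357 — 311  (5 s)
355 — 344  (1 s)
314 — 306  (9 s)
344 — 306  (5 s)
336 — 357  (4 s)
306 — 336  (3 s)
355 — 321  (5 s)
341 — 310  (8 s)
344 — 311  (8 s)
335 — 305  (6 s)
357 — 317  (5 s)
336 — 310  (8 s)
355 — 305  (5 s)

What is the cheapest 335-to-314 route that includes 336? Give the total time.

Best 335 to 336: 335–305–310–336 costing 19
Shortest 336→314: 336–306–314 = 12
Total via 336: 19 + 12 = 31 s.

31 s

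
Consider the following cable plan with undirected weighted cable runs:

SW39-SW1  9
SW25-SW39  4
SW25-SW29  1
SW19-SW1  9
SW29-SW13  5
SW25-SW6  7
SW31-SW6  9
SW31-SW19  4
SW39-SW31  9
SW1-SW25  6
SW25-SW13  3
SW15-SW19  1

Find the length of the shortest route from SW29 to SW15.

Running Dijkstra from SW29:
SW29: 0
SW25: 1  (via SW29)
SW13: 4  (via SW25)
SW39: 5  (via SW25)
SW1: 7  (via SW25)
SW6: 8  (via SW25)
SW31: 14  (via SW39)
SW19: 16  (via SW1)
SW15: 17  (via SW19)
Shortest route: SW29 → SW25 → SW1 → SW19 → SW15 = 17.

17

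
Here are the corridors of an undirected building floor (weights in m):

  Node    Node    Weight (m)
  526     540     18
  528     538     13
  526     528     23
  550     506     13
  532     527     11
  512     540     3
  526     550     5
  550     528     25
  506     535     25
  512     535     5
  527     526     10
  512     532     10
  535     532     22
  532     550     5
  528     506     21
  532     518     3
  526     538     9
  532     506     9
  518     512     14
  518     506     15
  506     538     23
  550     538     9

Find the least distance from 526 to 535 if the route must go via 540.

26 m

Best 526 to 540: 526 → 540 costing 18
Shortest 540→535: 540 → 512 → 535 = 8
Total via 540: 18 + 8 = 26 m.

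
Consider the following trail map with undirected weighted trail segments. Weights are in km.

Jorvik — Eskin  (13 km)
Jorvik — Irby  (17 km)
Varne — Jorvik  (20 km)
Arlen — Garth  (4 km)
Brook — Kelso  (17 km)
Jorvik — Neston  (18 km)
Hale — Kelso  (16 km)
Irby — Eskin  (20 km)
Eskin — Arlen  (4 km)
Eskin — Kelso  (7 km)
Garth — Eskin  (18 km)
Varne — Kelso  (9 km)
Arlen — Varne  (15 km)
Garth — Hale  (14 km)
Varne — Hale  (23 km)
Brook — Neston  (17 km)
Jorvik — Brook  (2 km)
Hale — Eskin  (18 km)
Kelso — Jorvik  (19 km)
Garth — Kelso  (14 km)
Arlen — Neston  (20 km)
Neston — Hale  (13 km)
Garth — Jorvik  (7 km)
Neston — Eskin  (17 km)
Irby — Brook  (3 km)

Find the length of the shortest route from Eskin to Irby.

Compare a few routes:
Eskin - Irby: 20 = 20
Eskin - Jorvik - Brook - Irby: 13+2+3 = 18
Cheapest is Eskin - Jorvik - Brook - Irby at 18 km.

18 km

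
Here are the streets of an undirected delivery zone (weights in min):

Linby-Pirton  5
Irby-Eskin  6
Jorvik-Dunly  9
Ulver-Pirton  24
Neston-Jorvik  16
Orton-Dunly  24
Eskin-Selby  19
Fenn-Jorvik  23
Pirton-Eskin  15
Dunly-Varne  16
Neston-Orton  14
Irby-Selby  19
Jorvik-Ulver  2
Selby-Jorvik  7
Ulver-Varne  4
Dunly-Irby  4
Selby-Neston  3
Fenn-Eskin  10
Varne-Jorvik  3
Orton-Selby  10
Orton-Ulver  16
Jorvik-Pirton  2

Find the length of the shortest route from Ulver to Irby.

Enumerating some paths:
Ulver → Varne → Jorvik → Dunly → Irby: 4+3+9+4 = 20
Ulver → Varne → Dunly → Irby: 4+16+4 = 24
Ulver → Jorvik → Dunly → Irby: 2+9+4 = 15
Cheapest is Ulver → Jorvik → Dunly → Irby at 15 min.

15 min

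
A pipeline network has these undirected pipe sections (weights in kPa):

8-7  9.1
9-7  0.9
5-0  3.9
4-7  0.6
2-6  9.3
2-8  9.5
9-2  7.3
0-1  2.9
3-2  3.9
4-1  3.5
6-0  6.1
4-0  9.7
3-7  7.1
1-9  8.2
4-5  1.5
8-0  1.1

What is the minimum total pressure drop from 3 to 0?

Enumerating some paths:
3 → 7 → 8 → 0: 7.1+9.1+1.1 = 17.3
3 → 7 → 4 → 5 → 0: 7.1+0.6+1.5+3.9 = 13.1
3 → 7 → 4 → 1 → 0: 7.1+0.6+3.5+2.9 = 14.1
3 → 2 → 8 → 0: 3.9+9.5+1.1 = 14.5
Cheapest is 3 → 7 → 4 → 5 → 0 at 13.1 kPa.

13.1 kPa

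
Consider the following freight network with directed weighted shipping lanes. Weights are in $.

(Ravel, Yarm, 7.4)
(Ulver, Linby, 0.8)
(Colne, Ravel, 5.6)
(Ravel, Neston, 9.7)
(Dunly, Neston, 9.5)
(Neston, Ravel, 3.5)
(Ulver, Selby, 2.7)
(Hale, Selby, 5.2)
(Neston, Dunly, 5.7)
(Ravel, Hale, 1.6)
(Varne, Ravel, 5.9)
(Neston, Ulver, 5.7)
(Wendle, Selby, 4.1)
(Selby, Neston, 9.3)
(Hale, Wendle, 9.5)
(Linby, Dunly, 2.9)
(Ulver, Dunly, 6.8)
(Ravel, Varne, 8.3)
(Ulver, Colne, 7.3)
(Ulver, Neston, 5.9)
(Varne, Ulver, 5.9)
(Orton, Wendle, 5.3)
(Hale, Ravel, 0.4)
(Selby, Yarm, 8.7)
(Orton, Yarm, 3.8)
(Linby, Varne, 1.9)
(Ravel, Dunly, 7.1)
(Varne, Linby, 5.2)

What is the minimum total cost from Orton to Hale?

$23.8

Enumerating some paths:
Orton - Wendle - Selby - Neston - Ravel - Hale: 5.3+4.1+9.3+3.5+1.6 = 23.8
Orton - Wendle - Selby - Neston - Ulver - Linby - Varne - Ravel - Hale: 5.3+4.1+9.3+5.7+0.8+1.9+5.9+1.6 = 34.6
Cheapest is Orton - Wendle - Selby - Neston - Ravel - Hale at $23.8.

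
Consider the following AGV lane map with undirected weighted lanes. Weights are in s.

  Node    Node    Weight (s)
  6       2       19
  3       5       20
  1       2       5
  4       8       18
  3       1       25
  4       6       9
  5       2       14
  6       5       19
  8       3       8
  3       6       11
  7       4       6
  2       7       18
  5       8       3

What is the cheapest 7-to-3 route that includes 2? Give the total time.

Shortest 7→2: 7 → 2 = 18
Best 2 to 3: 2 → 5 → 8 → 3 costing 25
Total via 2: 18 + 25 = 43 s.

43 s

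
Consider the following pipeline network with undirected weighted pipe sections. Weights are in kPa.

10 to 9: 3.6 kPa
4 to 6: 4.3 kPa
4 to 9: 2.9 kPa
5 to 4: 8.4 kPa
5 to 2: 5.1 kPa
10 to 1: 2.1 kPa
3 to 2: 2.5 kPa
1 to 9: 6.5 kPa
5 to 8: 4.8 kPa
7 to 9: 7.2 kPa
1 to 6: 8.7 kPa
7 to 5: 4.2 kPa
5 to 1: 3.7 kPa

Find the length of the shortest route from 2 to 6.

17.5 kPa

Shortest distances from 2:
2: 0
3: 2.5  (via 2)
5: 5.1  (via 2)
1: 8.8  (via 5)
7: 9.3  (via 5)
8: 9.9  (via 5)
10: 10.9  (via 1)
4: 13.5  (via 5)
9: 14.5  (via 10)
6: 17.5  (via 1)
Shortest route: 2 → 5 → 1 → 6 = 17.5 kPa.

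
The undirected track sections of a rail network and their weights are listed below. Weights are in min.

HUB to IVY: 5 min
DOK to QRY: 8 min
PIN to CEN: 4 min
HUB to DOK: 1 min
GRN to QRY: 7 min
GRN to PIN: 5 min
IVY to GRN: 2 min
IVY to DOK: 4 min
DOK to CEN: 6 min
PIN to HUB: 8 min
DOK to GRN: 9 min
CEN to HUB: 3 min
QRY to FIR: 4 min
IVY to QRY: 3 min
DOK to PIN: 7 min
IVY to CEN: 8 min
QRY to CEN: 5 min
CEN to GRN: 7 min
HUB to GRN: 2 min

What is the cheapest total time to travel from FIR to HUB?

11 min

Candidate routes:
FIR–QRY–CEN–HUB: 4+5+3 = 12
FIR–QRY–IVY–DOK–HUB: 4+3+4+1 = 12
FIR–QRY–IVY–HUB: 4+3+5 = 12
FIR–QRY–IVY–GRN–HUB: 4+3+2+2 = 11
Cheapest is FIR–QRY–IVY–GRN–HUB at 11 min.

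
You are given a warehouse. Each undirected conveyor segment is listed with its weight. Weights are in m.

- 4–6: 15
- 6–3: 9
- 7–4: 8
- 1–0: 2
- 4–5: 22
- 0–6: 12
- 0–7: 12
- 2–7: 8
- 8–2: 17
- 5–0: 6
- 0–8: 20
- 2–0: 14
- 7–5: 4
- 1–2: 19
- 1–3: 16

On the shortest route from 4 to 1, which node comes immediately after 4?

7

Enumerating some paths:
4–6–0–1: 15+12+2 = 29
4–5–0–1: 22+6+2 = 30
4–7–5–0–1: 8+4+6+2 = 20
4–7–0–1: 8+12+2 = 22
The minimum is 20 m via 4–7–5–0–1.
So from 4 the first move is to 7.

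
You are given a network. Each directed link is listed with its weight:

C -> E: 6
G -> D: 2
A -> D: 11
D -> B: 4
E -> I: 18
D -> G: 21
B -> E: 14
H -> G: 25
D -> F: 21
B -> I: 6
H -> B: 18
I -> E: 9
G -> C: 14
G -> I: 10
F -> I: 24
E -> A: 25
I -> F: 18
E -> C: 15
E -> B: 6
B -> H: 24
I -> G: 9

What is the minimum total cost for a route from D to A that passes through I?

Best D to I: D → B → I costing 10
Shortest I→A: I → E → A = 34
Total via I: 10 + 34 = 44.

44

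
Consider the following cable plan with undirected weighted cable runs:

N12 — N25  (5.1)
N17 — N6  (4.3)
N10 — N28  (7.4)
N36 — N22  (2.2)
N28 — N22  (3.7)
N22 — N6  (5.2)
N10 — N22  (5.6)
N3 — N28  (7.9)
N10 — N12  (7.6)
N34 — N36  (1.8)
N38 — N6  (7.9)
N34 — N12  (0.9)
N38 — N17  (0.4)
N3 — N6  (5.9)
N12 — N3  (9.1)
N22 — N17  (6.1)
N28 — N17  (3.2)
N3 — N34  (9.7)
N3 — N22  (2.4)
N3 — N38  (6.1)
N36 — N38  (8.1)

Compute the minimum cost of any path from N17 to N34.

10.1

Enumerating some paths:
N17 → N28 → N22 → N36 → N34: 3.2+3.7+2.2+1.8 = 10.9
N17 → N38 → N36 → N34: 0.4+8.1+1.8 = 10.3
N17 → N22 → N36 → N34: 6.1+2.2+1.8 = 10.1
Cheapest is N17 → N22 → N36 → N34 at 10.1.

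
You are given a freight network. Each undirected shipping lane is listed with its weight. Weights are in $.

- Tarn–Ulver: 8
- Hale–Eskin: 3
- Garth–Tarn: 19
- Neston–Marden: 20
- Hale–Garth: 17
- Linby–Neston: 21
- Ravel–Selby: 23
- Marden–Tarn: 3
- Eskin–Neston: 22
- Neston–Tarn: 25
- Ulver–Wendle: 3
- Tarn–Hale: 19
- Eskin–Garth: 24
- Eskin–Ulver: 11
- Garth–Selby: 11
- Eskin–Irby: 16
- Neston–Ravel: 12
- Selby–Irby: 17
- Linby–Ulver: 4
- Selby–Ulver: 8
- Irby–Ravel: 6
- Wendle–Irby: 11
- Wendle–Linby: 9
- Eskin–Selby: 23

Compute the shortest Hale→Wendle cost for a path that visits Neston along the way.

Best Hale to Neston: Hale–Eskin–Neston costing 25
Shortest Neston→Wendle: Neston–Linby–Ulver–Wendle = 28
Total via Neston: 25 + 28 = $53.

$53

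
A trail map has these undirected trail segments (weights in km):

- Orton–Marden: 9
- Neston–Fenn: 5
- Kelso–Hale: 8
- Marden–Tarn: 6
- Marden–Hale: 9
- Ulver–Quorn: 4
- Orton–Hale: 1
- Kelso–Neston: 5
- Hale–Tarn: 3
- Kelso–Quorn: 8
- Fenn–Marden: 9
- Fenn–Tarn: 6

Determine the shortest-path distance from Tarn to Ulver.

23 km

Running Dijkstra from Tarn:
Tarn: 0
Hale: 3  (via Tarn)
Orton: 4  (via Hale)
Marden: 6  (via Tarn)
Fenn: 6  (via Tarn)
Neston: 11  (via Fenn)
Kelso: 11  (via Hale)
Quorn: 19  (via Kelso)
Ulver: 23  (via Quorn)
Shortest route: Tarn → Hale → Kelso → Quorn → Ulver = 23 km.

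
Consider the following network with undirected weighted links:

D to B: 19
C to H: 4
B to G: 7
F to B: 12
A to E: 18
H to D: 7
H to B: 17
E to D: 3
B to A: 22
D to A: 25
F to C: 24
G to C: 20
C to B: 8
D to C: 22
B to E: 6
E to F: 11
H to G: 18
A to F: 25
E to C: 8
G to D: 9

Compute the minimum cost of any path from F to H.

21

Compare a few routes:
F → E → D → H: 11+3+7 = 21
F → E → C → H: 11+8+4 = 23
F → B → C → H: 12+8+4 = 24
The minimum is 21 via F → E → D → H.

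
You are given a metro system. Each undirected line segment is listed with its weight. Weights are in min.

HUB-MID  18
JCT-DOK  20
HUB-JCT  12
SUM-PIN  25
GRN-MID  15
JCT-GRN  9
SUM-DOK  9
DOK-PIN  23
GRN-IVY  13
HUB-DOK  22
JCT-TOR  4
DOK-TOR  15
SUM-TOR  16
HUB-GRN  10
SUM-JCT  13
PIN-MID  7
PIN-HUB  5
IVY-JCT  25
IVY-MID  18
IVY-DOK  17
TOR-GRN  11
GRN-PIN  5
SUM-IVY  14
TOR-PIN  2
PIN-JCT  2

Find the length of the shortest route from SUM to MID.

22 min

Compare a few routes:
SUM - JCT - PIN - MID: 13+2+7 = 22
SUM - TOR - PIN - MID: 16+2+7 = 25
SUM - JCT - TOR - PIN - MID: 13+4+2+7 = 26
The minimum is 22 min via SUM - JCT - PIN - MID.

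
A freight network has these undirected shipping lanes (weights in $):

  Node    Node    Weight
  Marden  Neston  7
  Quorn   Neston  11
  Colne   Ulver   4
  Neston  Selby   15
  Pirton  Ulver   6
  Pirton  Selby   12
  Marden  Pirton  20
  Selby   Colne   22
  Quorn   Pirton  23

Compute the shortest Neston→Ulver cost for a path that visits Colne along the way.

Best Neston to Colne: Neston → Selby → Colne costing 37
Shortest Colne→Ulver: Colne → Ulver = 4
Total via Colne: 37 + 4 = $41.

$41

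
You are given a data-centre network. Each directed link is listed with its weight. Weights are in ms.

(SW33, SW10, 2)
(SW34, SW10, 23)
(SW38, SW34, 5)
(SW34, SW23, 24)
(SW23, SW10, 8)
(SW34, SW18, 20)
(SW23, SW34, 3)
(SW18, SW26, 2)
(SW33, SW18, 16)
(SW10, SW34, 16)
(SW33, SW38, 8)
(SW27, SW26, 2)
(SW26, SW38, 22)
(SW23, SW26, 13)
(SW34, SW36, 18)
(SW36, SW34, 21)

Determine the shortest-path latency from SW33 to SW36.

31 ms

Candidate routes:
SW33–SW10–SW34–SW36: 2+16+18 = 36
SW33–SW38–SW34–SW36: 8+5+18 = 31
Cheapest is SW33–SW38–SW34–SW36 at 31 ms.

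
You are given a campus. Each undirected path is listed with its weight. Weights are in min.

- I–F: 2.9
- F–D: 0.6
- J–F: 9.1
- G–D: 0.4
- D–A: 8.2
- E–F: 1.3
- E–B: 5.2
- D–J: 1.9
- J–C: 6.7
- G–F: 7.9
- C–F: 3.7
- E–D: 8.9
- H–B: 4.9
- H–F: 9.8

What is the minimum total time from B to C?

Enumerating some paths:
B → E → D → F → C: 5.2+8.9+0.6+3.7 = 18.4
B → E → F → D → J → C: 5.2+1.3+0.6+1.9+6.7 = 15.7
B → E → F → C: 5.2+1.3+3.7 = 10.2
B → H → F → C: 4.9+9.8+3.7 = 18.4
Cheapest is B → E → F → C at 10.2 min.

10.2 min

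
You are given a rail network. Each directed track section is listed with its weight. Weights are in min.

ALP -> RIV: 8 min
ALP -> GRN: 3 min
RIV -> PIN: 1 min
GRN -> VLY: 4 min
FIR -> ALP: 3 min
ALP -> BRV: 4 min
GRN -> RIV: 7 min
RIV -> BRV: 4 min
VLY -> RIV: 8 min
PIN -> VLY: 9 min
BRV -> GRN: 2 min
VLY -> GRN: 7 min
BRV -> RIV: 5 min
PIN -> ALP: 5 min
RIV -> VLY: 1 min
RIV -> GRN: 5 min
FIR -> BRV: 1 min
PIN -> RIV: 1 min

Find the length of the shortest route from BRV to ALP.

11 min

Settle nodes by increasing distance from BRV:
BRV: 0
GRN: 2  (via BRV)
RIV: 5  (via BRV)
PIN: 6  (via RIV)
VLY: 6  (via GRN)
ALP: 11  (via PIN)
Shortest route: BRV → RIV → PIN → ALP = 11 min.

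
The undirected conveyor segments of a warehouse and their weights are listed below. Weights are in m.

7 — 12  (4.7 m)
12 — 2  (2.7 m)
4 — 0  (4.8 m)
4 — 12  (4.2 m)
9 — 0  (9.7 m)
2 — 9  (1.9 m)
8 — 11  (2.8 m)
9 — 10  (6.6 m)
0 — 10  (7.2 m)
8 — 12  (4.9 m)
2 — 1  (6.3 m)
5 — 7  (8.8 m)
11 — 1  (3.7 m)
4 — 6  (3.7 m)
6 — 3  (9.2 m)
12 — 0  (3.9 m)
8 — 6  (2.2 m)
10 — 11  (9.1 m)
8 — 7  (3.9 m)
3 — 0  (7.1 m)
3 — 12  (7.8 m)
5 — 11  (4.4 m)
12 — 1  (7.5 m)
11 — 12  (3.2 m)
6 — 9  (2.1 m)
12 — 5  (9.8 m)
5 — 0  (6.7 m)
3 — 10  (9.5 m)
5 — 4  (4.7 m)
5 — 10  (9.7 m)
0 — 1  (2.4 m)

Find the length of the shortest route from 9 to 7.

8.2 m

Settle nodes by increasing distance from 9:
9: 0
2: 1.9  (via 9)
6: 2.1  (via 9)
8: 4.3  (via 6)
12: 4.6  (via 2)
4: 5.8  (via 6)
10: 6.6  (via 9)
11: 7.1  (via 8)
1: 8.2  (via 2)
7: 8.2  (via 8)
Shortest route: 9–6–8–7 = 8.2 m.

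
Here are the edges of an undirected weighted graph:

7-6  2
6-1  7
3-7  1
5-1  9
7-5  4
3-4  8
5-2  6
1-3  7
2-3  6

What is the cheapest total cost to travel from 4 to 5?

Compare a few routes:
4 - 3 - 2 - 5: 8+6+6 = 20
4 - 3 - 7 - 5: 8+1+4 = 13
Cheapest is 4 - 3 - 7 - 5 at 13.

13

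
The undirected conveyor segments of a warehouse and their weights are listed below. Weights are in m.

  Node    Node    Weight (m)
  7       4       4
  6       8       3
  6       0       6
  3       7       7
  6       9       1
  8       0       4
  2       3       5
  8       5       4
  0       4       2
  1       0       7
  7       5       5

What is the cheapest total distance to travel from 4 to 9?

9 m

Candidate routes:
4–0–6–9: 2+6+1 = 9
4–0–8–6–9: 2+4+3+1 = 10
Cheapest is 4–0–6–9 at 9 m.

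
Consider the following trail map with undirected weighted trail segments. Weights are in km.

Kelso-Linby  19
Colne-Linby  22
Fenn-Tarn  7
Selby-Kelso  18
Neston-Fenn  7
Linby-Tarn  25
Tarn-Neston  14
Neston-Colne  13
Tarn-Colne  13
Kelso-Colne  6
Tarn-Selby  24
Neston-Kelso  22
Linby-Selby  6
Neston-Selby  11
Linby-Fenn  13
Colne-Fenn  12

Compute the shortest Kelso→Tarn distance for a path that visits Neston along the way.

33 km

Shortest Kelso→Neston: Kelso–Colne–Neston = 19
Shortest Neston→Tarn: Neston–Tarn = 14
Total via Neston: 19 + 14 = 33 km.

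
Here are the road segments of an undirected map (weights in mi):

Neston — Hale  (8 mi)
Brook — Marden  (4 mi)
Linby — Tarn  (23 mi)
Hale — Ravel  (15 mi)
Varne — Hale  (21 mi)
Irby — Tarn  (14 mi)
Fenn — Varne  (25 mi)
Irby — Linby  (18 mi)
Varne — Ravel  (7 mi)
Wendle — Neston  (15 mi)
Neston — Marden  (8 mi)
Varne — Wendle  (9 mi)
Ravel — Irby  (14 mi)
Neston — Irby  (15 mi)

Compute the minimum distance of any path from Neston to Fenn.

Compare a few routes:
Neston → Hale → Varne → Fenn: 8+21+25 = 54
Neston → Wendle → Varne → Fenn: 15+9+25 = 49
Neston → Irby → Ravel → Varne → Fenn: 15+14+7+25 = 61
Neston → Hale → Ravel → Varne → Fenn: 8+15+7+25 = 55
The minimum is 49 mi via Neston → Wendle → Varne → Fenn.

49 mi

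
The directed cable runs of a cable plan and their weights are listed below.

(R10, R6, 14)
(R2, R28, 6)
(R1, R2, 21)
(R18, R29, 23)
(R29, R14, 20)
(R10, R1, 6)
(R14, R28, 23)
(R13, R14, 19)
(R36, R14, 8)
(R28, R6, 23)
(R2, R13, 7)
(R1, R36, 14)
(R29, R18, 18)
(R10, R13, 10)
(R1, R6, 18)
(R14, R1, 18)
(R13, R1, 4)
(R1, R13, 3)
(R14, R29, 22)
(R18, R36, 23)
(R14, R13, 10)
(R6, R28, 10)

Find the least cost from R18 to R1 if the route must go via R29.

Best R18 to R29: R18–R29 costing 23
Shortest R29→R1: R29–R14–R13–R1 = 34
Total via R29: 23 + 34 = 57.

57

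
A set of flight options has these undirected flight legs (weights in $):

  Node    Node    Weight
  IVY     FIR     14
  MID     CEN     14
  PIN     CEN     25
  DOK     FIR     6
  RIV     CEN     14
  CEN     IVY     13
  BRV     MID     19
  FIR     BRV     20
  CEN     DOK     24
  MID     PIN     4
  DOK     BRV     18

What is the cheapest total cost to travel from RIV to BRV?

$47

Shortest distances from RIV:
RIV: 0
CEN: 14  (via RIV)
IVY: 27  (via CEN)
MID: 28  (via CEN)
PIN: 32  (via MID)
DOK: 38  (via CEN)
FIR: 41  (via IVY)
BRV: 47  (via MID)
Shortest route: RIV → CEN → MID → BRV = $47.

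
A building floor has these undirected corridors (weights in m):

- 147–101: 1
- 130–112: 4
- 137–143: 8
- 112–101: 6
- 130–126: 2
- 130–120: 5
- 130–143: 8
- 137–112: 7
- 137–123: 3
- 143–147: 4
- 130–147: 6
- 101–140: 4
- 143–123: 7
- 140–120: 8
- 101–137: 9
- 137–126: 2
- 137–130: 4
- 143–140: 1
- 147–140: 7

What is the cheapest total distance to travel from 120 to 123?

12 m

Candidate routes:
120 → 140 → 143 → 137 → 123: 8+1+8+3 = 20
120 → 130 → 137 → 123: 5+4+3 = 12
120 → 130 → 112 → 137 → 123: 5+4+7+3 = 19
120 → 140 → 143 → 123: 8+1+7 = 16
Cheapest is 120 → 130 → 137 → 123 at 12 m.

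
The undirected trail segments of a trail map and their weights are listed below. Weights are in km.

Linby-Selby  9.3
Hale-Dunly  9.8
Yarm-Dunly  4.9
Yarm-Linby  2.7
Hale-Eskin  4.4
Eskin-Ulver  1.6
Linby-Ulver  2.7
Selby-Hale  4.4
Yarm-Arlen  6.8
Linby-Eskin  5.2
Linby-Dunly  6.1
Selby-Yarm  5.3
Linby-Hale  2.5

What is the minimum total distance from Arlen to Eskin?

13.8 km

Candidate routes:
Arlen - Yarm - Linby - Ulver - Eskin: 6.8+2.7+2.7+1.6 = 13.8
Arlen - Yarm - Linby - Eskin: 6.8+2.7+5.2 = 14.7
Cheapest is Arlen - Yarm - Linby - Ulver - Eskin at 13.8 km.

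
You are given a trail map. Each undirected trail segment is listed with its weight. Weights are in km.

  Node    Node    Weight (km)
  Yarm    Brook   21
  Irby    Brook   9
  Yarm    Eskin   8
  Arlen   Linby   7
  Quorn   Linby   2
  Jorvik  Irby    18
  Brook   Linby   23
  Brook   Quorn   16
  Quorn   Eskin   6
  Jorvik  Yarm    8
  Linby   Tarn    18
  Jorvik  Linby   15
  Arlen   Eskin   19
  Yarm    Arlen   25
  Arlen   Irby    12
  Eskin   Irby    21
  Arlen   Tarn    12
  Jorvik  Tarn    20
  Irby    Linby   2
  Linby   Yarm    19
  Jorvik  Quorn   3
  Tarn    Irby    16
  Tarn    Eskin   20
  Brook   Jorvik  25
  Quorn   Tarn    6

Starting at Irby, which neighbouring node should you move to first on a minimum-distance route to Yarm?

Linby

Candidate routes:
Irby → Linby → Quorn → Jorvik → Yarm: 2+2+3+8 = 15
Irby → Linby → Quorn → Eskin → Yarm: 2+2+6+8 = 18
The minimum is 15 km via Irby → Linby → Quorn → Jorvik → Yarm.
So from Irby the first move is to Linby.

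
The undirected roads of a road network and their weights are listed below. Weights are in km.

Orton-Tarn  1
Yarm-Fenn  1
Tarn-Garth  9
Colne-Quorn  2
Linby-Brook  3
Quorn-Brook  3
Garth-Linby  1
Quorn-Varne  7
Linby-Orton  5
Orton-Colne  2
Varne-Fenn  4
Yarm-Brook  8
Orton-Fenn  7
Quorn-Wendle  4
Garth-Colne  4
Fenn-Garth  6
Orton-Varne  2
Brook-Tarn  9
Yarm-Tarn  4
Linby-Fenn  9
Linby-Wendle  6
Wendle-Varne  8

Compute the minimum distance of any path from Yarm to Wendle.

13 km

Compare a few routes:
Yarm - Fenn - Garth - Linby - Wendle: 1+6+1+6 = 14
Yarm - Fenn - Varne - Wendle: 1+4+8 = 13
The minimum is 13 km via Yarm - Fenn - Varne - Wendle.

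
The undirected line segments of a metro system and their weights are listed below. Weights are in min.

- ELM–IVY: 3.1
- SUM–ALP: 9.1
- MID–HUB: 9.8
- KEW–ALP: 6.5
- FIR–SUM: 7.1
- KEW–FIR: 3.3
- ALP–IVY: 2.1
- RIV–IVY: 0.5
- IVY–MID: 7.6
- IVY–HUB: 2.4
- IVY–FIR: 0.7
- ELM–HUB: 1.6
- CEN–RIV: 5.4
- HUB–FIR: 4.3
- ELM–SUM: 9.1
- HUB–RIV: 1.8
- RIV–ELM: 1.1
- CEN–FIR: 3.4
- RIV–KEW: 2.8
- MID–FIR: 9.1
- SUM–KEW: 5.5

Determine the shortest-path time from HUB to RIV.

Enumerating some paths:
HUB–RIV: 1.8 = 1.8
HUB–ELM–RIV: 1.6+1.1 = 2.7
The minimum is 1.8 min via HUB–RIV.

1.8 min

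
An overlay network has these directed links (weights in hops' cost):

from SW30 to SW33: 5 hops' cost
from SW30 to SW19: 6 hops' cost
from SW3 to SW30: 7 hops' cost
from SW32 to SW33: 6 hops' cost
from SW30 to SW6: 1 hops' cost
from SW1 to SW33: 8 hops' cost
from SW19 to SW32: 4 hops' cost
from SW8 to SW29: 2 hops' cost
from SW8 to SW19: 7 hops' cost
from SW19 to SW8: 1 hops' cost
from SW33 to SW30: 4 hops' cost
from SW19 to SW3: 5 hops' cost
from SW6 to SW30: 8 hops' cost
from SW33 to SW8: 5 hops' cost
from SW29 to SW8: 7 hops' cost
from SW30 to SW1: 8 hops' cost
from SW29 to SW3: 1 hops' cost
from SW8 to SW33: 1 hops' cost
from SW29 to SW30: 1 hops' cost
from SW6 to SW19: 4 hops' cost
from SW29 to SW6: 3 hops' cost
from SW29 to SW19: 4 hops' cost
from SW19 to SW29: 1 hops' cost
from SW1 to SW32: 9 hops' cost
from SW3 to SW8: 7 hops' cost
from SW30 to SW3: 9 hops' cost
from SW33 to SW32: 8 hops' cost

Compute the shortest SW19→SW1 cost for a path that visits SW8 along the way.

Best SW19 to SW8: SW19–SW8 costing 1
Shortest SW8→SW1: SW8–SW29–SW30–SW1 = 11
Total via SW8: 1 + 11 = 12 hops' cost.

12 hops' cost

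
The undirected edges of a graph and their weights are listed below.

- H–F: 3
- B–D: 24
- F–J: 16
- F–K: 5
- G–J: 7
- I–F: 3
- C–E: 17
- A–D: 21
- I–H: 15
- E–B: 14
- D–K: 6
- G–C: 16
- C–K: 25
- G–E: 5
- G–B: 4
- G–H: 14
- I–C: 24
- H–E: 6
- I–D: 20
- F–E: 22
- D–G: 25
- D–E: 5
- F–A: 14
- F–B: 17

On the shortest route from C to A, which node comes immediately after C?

Compare a few routes:
C → E → H → F → A: 17+6+3+14 = 40
C → I → F → A: 24+3+14 = 41
Cheapest is C → E → H → F → A at 40.
So from C the first move is to E.

E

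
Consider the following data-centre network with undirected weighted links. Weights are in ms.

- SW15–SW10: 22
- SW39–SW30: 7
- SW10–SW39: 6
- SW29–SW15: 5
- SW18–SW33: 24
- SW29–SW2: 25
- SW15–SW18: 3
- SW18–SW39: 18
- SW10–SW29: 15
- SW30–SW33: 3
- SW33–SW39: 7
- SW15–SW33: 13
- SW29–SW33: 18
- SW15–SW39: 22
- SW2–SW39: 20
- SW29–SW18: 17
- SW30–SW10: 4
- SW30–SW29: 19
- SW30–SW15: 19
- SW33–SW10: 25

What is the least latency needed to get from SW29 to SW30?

19 ms

Candidate routes:
SW29–SW30: 19 = 19
SW29–SW33–SW30: 18+3 = 21
SW29–SW15–SW30: 5+19 = 24
SW29–SW15–SW33–SW30: 5+13+3 = 21
The minimum is 19 ms via SW29–SW30.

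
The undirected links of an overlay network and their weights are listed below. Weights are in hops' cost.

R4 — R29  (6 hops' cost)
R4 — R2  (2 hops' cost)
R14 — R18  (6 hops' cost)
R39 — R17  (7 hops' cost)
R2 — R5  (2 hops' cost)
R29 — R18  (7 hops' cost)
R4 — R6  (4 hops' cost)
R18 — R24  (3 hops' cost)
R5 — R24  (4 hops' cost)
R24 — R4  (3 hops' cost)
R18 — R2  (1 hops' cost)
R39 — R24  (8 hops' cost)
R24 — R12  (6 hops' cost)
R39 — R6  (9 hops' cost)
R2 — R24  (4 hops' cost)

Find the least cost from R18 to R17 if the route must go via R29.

Best R18 to R29: R18 → R29 costing 7
Shortest R29→R17: R29 → R4 → R24 → R39 → R17 = 24
Total via R29: 7 + 24 = 31 hops' cost.

31 hops' cost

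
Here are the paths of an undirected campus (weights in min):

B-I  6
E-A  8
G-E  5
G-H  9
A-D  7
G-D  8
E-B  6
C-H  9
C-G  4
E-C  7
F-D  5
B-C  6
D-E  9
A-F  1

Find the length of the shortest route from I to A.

Shortest distances from I:
I: 0
B: 6  (via I)
C: 12  (via B)
E: 12  (via B)
G: 16  (via C)
A: 20  (via E)
Shortest route: I → B → E → A = 20 min.

20 min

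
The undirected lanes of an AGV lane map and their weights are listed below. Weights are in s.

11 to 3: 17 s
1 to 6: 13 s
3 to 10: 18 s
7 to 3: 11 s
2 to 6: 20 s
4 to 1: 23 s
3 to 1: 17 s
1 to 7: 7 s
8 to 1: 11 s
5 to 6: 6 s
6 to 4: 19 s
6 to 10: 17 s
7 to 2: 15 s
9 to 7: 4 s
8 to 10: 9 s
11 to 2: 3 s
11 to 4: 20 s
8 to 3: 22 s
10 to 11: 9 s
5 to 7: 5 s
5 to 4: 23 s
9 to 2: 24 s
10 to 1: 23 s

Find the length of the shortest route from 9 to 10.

31 s

Compare a few routes:
9 → 7 → 1 → 8 → 10: 4+7+11+9 = 31
9 → 7 → 5 → 6 → 10: 4+5+6+17 = 32
9 → 7 → 1 → 10: 4+7+23 = 34
9 → 7 → 3 → 10: 4+11+18 = 33
Cheapest is 9 → 7 → 1 → 8 → 10 at 31 s.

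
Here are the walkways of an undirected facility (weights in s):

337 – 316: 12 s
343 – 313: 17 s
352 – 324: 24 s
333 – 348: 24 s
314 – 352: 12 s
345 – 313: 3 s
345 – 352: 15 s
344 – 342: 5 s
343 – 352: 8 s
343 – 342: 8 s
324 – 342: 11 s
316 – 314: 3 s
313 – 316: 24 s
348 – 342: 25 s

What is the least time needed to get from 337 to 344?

Settle nodes by increasing distance from 337:
337: 0
316: 12  (via 337)
314: 15  (via 316)
352: 27  (via 314)
343: 35  (via 352)
313: 36  (via 316)
345: 39  (via 313)
342: 43  (via 343)
344: 48  (via 342)
Shortest route: 337–316–314–352–343–342–344 = 48 s.

48 s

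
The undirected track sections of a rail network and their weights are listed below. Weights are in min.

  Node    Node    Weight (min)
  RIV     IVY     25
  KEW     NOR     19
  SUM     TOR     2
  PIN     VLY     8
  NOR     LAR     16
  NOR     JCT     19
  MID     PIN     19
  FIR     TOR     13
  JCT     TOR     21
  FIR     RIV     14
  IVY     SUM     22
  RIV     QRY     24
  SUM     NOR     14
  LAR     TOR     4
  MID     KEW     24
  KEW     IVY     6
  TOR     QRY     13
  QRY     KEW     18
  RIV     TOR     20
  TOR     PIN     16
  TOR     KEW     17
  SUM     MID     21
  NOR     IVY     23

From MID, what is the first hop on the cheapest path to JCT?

Candidate routes:
MID–SUM–NOR–JCT: 21+14+19 = 54
MID–PIN–TOR–JCT: 19+16+21 = 56
MID–SUM–TOR–JCT: 21+2+21 = 44
The minimum is 44 min via MID–SUM–TOR–JCT.
So from MID the first move is to SUM.

SUM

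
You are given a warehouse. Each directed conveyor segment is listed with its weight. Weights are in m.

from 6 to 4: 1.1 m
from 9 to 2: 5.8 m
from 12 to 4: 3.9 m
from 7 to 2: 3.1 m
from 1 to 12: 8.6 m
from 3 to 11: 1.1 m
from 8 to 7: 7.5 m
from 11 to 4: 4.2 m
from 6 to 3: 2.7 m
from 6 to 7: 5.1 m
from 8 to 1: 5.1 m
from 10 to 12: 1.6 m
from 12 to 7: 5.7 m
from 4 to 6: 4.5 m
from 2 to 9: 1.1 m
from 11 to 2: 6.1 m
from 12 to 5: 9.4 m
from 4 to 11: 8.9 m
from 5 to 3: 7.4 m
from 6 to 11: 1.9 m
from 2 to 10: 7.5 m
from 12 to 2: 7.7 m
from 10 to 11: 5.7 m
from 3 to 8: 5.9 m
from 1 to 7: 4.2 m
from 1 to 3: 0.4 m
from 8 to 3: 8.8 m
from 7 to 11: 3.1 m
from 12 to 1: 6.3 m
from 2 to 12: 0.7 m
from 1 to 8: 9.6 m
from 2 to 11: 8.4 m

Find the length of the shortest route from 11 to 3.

Shortest distances from 11:
11: 0
4: 4.2  (via 11)
2: 6.1  (via 11)
12: 6.8  (via 2)
9: 7.2  (via 2)
6: 8.7  (via 4)
3: 11.4  (via 6)
Shortest route: 11–4–6–3 = 11.4 m.

11.4 m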